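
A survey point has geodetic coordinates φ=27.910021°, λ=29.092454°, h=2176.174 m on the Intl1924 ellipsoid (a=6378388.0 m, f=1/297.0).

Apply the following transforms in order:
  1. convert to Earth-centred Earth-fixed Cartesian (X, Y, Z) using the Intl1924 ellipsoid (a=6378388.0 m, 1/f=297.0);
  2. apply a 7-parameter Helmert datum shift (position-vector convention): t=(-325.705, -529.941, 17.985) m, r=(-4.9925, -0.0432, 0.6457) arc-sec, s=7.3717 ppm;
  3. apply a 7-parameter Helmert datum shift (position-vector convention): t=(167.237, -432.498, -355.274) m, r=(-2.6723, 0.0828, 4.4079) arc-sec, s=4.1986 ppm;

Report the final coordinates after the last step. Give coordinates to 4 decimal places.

X=4930502.6927 m, Y=2742826.0595 m, Z=2968351.6949 m

start: φ=27.910021°, λ=29.092454°, h=2176.174 m
→ ECEF (a=6378388.000, f=1/297.0): X=4930670.7518, Y=2743525.6392, Z=2968757.5257
→ Helmert 7p (PV): X=4930372.1839, Y=2743103.2152, Z=2968732.0225
→ Helmert 7p (PV): X=4930502.6927, Y=2742826.0595, Z=2968351.6949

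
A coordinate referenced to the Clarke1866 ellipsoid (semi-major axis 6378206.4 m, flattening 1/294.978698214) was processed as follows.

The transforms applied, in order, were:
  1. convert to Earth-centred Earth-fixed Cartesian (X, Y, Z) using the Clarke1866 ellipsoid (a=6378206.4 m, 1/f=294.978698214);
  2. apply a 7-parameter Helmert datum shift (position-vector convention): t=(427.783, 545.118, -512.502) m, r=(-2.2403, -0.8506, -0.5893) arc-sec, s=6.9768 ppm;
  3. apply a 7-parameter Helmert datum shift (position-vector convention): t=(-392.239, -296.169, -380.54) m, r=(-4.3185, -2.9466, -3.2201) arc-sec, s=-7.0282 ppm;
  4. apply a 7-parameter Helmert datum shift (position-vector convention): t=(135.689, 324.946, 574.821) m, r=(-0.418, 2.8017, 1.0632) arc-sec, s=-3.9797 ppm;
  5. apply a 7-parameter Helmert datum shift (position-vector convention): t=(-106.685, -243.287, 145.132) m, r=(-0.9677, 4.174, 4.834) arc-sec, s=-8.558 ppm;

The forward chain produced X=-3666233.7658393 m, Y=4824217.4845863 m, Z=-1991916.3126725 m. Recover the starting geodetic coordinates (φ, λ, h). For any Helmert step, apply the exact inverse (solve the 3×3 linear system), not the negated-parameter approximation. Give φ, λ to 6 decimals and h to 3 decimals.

start: X=-3666233.7658, Y=4824217.4846, Z=-1991916.3127 m
→ Helmert⁻¹: X=-3666005.0741, Y=4824597.3219, Z=-1992130.0438
→ Helmert⁻¹: X=-3666103.4186, Y=4824314.5106, Z=-1992752.8154
→ Helmert⁻¹: X=-3665840.7228, Y=4824629.0697, Z=-1992232.8981
→ Helmert⁻¹: X=-3666264.9227, Y=4824061.4525, Z=-1991638.9859
→ geod (Bowring, a=6378206.400): φ=-18.31143300°, λ=127.23467000°, h=1975.1420 m

φ=-18.311433°, λ=127.234670°, h=1975.142 m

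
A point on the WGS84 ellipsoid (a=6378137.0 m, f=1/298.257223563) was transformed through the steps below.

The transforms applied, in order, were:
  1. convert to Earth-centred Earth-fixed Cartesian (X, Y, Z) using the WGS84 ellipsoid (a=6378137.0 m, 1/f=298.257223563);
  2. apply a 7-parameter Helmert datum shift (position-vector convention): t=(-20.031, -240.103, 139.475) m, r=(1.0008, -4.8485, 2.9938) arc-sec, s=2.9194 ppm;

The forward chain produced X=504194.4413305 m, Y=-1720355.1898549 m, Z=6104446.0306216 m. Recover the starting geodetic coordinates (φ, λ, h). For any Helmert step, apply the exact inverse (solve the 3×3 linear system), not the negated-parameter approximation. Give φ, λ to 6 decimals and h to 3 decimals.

start: X=504194.4413, Y=-1720355.1899, Z=6104446.0306 m
→ Helmert⁻¹: X=504331.5229, Y=-1720087.7671, Z=6104285.2257
→ geod (Bowring, a=6378137.000): φ=73.73902200°, λ=-73.65880800°, h=3582.0300 m

φ=73.739022°, λ=-73.658808°, h=3582.030 m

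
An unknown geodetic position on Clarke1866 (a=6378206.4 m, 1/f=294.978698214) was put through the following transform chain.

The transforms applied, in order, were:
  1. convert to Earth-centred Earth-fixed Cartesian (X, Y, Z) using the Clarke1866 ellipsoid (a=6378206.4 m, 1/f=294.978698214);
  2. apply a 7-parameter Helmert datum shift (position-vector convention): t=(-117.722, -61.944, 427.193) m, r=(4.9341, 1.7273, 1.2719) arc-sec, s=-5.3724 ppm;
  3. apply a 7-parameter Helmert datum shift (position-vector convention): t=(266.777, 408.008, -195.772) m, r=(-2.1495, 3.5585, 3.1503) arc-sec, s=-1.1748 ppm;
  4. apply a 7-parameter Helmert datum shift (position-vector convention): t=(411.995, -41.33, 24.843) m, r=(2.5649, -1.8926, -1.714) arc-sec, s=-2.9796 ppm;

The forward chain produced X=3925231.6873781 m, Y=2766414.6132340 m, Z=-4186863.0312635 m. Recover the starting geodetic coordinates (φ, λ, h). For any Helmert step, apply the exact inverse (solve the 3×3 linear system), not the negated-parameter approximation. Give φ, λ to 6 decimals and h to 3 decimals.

φ=-41.282731°, λ=35.173916°, h=1964.993 m

start: X=3925231.6874, Y=2766414.6132, Z=-4186863.0313 m
→ Helmert⁻¹: X=3924769.9806, Y=2766444.7350, Z=-4186970.7623
→ Helmert⁻¹: X=3924622.2888, Y=2766023.6651, Z=-4186683.3761
→ Helmert⁻¹: X=3924813.2163, Y=2765976.1060, Z=-4187166.3623
→ geod (Bowring, a=6378206.400): φ=-41.28273100°, λ=35.17391600°, h=1964.9930 m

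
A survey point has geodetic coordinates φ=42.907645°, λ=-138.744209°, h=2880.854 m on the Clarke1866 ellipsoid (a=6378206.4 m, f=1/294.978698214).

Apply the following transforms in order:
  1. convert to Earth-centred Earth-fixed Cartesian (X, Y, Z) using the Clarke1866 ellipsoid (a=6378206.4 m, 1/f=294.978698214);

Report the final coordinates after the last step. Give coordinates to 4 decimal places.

X=-3519190.2149 m, Y=-3086876.2928 m, Z=4321752.4099 m

start: φ=42.907645°, λ=-138.744209°, h=2880.854 m
→ ECEF (a=6378206.400, f=1/294.978698214): X=-3519190.2149, Y=-3086876.2928, Z=4321752.4099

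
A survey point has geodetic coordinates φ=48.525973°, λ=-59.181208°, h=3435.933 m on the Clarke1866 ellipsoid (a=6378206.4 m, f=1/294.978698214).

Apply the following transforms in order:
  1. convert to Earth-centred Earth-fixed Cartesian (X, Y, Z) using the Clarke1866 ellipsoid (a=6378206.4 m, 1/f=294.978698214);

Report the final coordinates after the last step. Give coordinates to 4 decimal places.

start: φ=48.525973°, λ=-59.181208°, h=3435.933 m
→ ECEF (a=6378206.400, f=1/294.978698214): X=2169430.9456, Y=-3636541.9245, Z=4758180.9494

X=2169430.9456 m, Y=-3636541.9245 m, Z=4758180.9494 m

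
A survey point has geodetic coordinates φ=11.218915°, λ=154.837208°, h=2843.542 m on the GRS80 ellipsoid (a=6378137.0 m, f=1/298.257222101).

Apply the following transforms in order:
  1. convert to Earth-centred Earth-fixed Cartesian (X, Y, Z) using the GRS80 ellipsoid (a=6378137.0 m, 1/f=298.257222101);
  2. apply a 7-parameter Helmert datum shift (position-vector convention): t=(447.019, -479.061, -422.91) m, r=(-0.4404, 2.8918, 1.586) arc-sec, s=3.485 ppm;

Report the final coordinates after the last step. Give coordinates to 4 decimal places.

X=-5665377.3058 m, Y=2661120.3086 m, Z=1232976.1362 m

start: φ=11.218915°, λ=154.837208°, h=2843.542 m
→ ECEF (a=6378137.000, f=1/298.257222101): X=-5665801.4048, Y=2661631.0258, Z=1233320.9971
→ Helmert 7p (PV): X=-5665377.3058, Y=2661120.3086, Z=1232976.1362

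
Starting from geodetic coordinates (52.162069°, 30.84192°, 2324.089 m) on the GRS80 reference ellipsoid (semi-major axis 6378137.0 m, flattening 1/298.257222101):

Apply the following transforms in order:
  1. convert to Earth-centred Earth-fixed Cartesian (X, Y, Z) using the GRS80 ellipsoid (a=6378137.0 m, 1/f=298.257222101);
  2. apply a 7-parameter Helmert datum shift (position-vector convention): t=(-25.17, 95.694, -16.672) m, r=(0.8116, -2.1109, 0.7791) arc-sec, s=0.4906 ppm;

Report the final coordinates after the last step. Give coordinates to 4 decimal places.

X=3367425.4920 m, Y=2010868.0884 m, Z=5015749.2131 m

start: φ=52.162069°, λ=30.841920°, h=2324.089 m
→ ECEF (a=6378137.000, f=1/298.257222101): X=3367507.9355, Y=2010778.4238, Z=5015721.0496
→ Helmert 7p (PV): X=3367425.4920, Y=2010868.0884, Z=5015749.2131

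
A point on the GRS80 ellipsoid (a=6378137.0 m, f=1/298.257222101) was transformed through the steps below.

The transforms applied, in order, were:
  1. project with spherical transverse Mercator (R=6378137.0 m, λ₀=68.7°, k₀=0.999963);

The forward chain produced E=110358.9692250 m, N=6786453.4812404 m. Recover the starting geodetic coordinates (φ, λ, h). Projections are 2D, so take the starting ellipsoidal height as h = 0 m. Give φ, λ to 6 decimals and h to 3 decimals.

φ=60.950558°, λ=70.741994°, h=0.000 m

start: E=110358.9692, N=6786453.4812 m
→ tm⁻¹: φ=60.95055800°, λ=70.74199400°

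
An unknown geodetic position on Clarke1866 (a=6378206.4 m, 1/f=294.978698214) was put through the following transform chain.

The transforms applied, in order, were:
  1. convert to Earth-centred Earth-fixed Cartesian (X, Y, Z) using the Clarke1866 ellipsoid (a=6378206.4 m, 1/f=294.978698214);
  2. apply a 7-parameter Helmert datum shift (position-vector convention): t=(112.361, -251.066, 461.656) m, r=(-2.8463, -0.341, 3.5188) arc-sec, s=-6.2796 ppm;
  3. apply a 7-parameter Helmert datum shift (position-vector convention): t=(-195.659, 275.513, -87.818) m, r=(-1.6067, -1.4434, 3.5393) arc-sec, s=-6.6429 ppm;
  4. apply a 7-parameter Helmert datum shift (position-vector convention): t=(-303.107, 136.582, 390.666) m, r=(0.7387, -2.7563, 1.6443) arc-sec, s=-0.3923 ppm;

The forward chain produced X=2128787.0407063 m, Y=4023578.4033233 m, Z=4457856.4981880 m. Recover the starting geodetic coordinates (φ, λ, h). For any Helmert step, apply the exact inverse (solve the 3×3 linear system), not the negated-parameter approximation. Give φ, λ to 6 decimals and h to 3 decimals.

start: X=2128787.0407, Y=4023578.4033, Z=4457856.4982 m
→ Helmert⁻¹: X=2129182.6212, Y=4023442.3898, Z=4457424.7195
→ Helmert⁻¹: X=2129492.6514, Y=4023122.3403, Z=4457558.5849
→ Helmert⁻¹: X=2129469.6669, Y=4023300.8380, Z=4457176.9159
→ geod (Bowring, a=6378206.400): φ=44.59079800°, λ=62.10843700°, h=3277.1450 m

φ=44.590798°, λ=62.108437°, h=3277.145 m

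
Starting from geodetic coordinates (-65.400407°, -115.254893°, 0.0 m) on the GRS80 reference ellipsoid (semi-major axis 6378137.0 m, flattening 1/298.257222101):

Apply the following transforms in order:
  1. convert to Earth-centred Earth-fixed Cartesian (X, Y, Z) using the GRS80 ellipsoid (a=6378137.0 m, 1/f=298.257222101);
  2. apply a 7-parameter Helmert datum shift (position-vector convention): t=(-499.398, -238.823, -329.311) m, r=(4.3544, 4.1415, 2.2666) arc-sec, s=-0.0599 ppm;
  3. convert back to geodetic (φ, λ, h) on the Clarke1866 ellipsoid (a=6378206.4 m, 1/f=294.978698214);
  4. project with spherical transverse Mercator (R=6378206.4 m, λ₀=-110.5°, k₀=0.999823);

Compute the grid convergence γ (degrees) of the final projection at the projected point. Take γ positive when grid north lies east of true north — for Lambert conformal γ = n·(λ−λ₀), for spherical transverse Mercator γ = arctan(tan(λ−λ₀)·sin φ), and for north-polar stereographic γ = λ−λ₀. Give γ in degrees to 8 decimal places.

start: φ=-65.400407°, λ=-115.254893°, h=0.000 m
→ ECEF (a=6378137.000, f=1/298.257222101): X=-1135916.0600, Y=-2407953.6549, Z=-5776435.5190
→ Helmert 7p (PV): X=-1136504.9120, Y=-2408082.8713, Z=-5776792.5101
→ geod (Bowring, a=6378206.400): φ=-65.40035655°, λ=-115.26516611°, h=605.0094 m
→ into tm (λ₀=-110.5°): φ=-65.40035655°, λ−λ₀=-4.76516611°
convergence γ = 4.33440332°

4.33440332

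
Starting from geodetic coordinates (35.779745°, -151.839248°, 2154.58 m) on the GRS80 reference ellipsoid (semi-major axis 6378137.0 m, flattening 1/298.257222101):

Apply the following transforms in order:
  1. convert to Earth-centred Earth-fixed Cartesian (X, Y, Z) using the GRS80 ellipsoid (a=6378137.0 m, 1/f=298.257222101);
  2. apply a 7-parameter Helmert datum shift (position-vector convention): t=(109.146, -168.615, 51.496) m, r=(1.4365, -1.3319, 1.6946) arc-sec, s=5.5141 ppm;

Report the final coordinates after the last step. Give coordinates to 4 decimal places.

start: φ=35.779745°, λ=-151.839248°, h=2154.580 m
→ ECEF (a=6378137.000, f=1/298.257222101): X=-4568655.6048, Y=-2445663.7949, Z=3709652.4094
→ Helmert 7p (PV): X=-4568575.5122, Y=-2445909.2657, Z=3709677.8272

X=-4568575.5122 m, Y=-2445909.2657 m, Z=3709677.8272 m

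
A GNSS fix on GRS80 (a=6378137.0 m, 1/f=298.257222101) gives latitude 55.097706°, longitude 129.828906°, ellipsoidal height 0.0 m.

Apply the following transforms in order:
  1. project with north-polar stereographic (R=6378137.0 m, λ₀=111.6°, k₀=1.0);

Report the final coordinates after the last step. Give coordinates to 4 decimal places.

start: φ=55.097706°, λ=129.828906°, h=0.000 m
→ stereo (R=6378137.0, λ₀=111.6°): E=1254410.7116, N=-3808834.4924

E=1254410.7116 m, N=-3808834.4924 m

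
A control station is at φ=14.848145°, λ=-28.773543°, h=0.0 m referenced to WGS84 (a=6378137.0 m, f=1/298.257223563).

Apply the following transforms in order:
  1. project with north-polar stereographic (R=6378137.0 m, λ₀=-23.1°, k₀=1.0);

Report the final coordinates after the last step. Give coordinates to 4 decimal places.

E=-970325.1474 m, N=-9767037.1822 m

start: φ=14.848145°, λ=-28.773543°, h=0.000 m
→ stereo (R=6378137.0, λ₀=-23.1°): E=-970325.1474, N=-9767037.1822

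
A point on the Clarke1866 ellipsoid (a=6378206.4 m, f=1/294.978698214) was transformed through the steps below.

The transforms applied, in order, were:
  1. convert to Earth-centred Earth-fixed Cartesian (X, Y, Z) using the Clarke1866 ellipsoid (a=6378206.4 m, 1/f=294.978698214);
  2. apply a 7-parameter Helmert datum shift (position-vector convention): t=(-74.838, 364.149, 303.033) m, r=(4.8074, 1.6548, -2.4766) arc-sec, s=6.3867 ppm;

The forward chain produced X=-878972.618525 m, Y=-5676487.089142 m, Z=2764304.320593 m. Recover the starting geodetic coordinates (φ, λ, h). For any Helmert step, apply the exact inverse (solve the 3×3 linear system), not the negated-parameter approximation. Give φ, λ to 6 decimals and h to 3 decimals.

φ=25.848475°, λ=-98.800366°, h=692.141 m

start: X=-878972.6185, Y=-5676487.0891, Z=2764304.3206 m
→ Helmert⁻¹: X=-878846.1826, Y=-5676761.1113, Z=2764108.8920
→ geod (Bowring, a=6378206.400): φ=25.84847500°, λ=-98.80036600°, h=692.1410 m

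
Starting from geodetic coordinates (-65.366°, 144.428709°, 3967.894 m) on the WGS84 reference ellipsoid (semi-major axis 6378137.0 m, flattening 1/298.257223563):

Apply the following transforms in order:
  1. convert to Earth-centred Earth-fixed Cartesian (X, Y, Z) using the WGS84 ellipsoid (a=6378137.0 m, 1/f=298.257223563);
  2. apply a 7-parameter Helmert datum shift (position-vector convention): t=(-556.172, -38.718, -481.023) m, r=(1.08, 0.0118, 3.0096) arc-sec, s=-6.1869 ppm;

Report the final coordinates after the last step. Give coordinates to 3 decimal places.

X=-2170349.916 m, Y=1551719.320 m, Z=-5778881.304 m

start: φ=-65.366000°, λ=144.428709°, h=3967.894 m
→ ECEF (a=6378137.000, f=1/298.257223563): X=-2169784.1960, Y=1551769.0416, Z=-5778444.2805
→ Helmert 7p (PV): X=-2170349.9160, Y=1551719.3196, Z=-5778881.3037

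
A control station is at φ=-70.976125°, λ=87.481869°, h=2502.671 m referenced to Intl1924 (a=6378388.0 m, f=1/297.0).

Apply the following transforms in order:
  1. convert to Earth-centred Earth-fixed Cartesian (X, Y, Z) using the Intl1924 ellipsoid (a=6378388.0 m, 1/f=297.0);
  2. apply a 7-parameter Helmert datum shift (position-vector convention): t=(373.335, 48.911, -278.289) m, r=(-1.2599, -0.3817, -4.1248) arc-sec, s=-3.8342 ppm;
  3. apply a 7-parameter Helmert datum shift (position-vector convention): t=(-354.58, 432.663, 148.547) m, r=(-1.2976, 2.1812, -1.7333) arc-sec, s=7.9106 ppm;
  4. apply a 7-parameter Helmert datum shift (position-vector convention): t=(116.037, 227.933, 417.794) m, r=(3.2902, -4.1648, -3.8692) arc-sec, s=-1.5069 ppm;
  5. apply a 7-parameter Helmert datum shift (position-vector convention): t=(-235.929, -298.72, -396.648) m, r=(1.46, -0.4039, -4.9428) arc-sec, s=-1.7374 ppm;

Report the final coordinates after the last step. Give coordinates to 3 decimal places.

start: φ=-70.976125°, λ=87.481869°, h=2502.671 m
→ ECEF (a=6378388.000, f=1/297.0): X=91658.4335, Y=2084188.4909, Z=-6009921.6794
→ Helmert 7p (PV): X=92084.2172, Y=2084190.8683, Z=-6010189.4861
→ Helmert 7p (PV): X=91684.3230, Y=2084601.4346, Z=-6010102.5687
→ Helmert 7p (PV): X=91960.6785, Y=2084920.3756, Z=-6009640.6147
→ Helmert 7p (PV): X=91786.3192, Y=2084658.3674, Z=-6010011.8838

X=91786.319 m, Y=2084658.367 m, Z=-6010011.884 m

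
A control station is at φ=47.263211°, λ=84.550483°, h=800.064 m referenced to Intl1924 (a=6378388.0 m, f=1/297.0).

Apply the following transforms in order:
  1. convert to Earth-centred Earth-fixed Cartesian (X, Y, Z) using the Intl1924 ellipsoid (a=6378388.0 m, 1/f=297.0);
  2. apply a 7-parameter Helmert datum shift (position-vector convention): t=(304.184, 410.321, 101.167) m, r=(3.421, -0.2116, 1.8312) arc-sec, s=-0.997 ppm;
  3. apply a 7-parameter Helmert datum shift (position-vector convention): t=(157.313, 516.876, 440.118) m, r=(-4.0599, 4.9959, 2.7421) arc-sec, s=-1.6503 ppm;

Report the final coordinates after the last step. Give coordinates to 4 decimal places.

X=412350.8211 m, Y=4318325.1245 m, Z=4662852.2543 m

start: φ=47.263211°, λ=84.550483°, h=800.064 m
→ ECEF (a=6378388.000, f=1/297.0): X=411877.9974, Y=4317385.7771, Z=4662346.2515
→ Helmert 7p (PV): X=412138.6585, Y=4317718.1231, Z=4662514.7985
→ Helmert 7p (PV): X=412350.8211, Y=4318325.1245, Z=4662852.2543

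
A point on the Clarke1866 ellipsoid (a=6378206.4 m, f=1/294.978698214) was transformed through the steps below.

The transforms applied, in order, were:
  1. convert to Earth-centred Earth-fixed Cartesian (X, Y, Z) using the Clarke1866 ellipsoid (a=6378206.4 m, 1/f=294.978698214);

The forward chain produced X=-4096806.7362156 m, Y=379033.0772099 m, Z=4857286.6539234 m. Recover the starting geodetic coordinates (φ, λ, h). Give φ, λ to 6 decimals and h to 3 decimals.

start: X=-4096806.7362, Y=379033.0772, Z=4857286.6539 m
→ geod (Bowring, a=6378206.400): φ=49.92596200°, λ=174.71409100°, h=-0.6980 m

φ=49.925962°, λ=174.714091°, h=-0.698 m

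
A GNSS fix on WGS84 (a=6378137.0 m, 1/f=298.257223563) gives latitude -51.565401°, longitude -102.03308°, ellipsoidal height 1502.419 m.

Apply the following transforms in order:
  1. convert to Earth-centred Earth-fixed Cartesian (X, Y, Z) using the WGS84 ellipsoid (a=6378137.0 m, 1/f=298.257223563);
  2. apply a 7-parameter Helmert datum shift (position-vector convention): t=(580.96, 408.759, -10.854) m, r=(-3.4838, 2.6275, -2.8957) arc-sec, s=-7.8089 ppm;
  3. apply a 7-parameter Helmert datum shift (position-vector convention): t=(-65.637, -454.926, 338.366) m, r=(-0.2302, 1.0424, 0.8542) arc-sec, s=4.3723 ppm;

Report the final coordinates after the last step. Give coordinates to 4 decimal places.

start: φ=-51.565401°, λ=-102.033080°, h=1502.419 m
→ ECEF (a=6378137.000, f=1/298.257223563): X=-828461.2794, Y=-3886568.7039, Z=-4974065.7529
→ Helmert 7p (PV): X=-827991.7738, Y=-3886201.9756, Z=-4973961.5682
→ Helmert 7p (PV): X=-828070.0741, Y=-3886682.8734, Z=-4973636.4283

X=-828070.0741 m, Y=-3886682.8734 m, Z=-4973636.4283 m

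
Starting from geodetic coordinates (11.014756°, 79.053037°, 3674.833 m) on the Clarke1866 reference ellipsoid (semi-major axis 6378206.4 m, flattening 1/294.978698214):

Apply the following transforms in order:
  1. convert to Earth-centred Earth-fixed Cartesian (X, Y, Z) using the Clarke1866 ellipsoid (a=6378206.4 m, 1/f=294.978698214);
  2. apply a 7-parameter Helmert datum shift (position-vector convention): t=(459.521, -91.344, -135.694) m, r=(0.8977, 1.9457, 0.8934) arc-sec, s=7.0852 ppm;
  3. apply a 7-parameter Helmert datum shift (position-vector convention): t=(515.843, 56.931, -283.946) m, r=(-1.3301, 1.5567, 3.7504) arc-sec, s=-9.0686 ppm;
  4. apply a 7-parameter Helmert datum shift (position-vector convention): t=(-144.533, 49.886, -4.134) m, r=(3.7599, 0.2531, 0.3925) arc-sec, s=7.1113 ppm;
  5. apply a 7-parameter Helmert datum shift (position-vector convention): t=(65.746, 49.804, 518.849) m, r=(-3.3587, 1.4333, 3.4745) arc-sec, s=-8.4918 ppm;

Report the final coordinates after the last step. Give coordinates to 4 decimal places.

start: φ=11.014756°, λ=79.053037°, h=3674.833 m
→ ECEF (a=6378206.400, f=1/294.978698214): X=1189741.7613, Y=6151084.5264, Z=1211234.7659
→ Helmert 7p (PV): X=1190194.4950, Y=6151036.6457, Z=1211123.2016
→ Helmert 7p (PV): X=1190596.8450, Y=6151067.2457, Z=1210779.6253
→ Helmert 7p (PV): X=1190450.5595, Y=6151141.0686, Z=1210894.7662
→ Helmert 7p (PV): X=1190410.9965, Y=6151178.4085, Z=1211294.8995

X=1190410.9965 m, Y=6151178.4085 m, Z=1211294.8995 m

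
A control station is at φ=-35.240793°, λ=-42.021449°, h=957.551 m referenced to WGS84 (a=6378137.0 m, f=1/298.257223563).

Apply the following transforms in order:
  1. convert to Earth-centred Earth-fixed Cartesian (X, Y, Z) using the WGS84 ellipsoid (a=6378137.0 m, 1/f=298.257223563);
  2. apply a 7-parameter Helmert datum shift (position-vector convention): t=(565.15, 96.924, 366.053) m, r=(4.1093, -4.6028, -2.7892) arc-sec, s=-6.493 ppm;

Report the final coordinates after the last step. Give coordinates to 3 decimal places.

start: φ=-35.240793°, λ=-42.021449°, h=957.551 m
→ ECEF (a=6378137.000, f=1/298.257223563): X=3874817.9311, Y=-3491529.1907, Z=-3660270.1959
→ Helmert 7p (PV): X=3875392.3867, Y=-3491389.0717, Z=-3659863.4701

X=3875392.387 m, Y=-3491389.072 m, Z=-3659863.470 m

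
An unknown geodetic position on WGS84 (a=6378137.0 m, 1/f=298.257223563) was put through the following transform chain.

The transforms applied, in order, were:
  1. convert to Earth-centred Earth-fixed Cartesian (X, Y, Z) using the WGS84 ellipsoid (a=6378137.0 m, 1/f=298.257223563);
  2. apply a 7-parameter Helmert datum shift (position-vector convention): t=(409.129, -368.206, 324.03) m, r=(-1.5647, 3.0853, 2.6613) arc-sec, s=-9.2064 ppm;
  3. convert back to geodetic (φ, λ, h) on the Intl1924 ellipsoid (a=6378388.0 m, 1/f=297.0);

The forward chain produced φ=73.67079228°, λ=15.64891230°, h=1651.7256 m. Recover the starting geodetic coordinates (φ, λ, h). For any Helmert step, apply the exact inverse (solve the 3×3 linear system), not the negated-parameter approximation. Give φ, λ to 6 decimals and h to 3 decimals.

start: φ=73.670792°, λ=15.648912°, h=1651.726 m
→ ECEF (a=6378388.000, f=1/297.0): X=1732665.8677, Y=485363.8337, Z=6100441.2414
→ Helmert⁻¹: X=1732187.7064, Y=485667.8869, Z=6100202.9663
→ geod (Bowring, a=6378137.000): φ=73.67300200°, λ=15.66234500°, h=1483.5620 m

φ=73.673002°, λ=15.662345°, h=1483.562 m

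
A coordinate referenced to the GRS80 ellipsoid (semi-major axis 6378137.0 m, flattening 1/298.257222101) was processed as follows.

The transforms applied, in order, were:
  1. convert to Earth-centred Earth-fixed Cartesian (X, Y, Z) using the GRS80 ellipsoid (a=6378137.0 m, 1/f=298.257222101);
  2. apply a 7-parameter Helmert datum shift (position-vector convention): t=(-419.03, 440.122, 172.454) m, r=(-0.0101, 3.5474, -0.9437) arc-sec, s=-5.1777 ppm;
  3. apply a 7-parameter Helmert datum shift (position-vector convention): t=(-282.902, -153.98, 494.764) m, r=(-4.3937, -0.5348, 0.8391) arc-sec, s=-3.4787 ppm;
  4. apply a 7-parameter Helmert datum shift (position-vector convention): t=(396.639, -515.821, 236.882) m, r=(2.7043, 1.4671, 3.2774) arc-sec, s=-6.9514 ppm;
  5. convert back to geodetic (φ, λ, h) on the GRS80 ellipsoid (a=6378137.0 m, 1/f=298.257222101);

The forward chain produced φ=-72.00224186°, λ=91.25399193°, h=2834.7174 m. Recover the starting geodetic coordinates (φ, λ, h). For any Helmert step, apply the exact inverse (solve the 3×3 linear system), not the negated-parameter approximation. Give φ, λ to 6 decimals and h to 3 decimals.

φ=-72.002400°, λ=91.240288°, h=3862.677 m

start: φ=-72.002242°, λ=91.253992°, h=2834.717 m
→ ECEF (a=6378137.000, f=1/298.257222101): X=-43278.5417, Y=1977111.4730, Z=-6046459.5821
→ Helmert⁻¹: X=-43601.0534, Y=1977562.4561, Z=-6046764.7349
→ Helmert⁻¹: X=-43325.9352, Y=1977852.3061, Z=-6047238.2925
→ Helmert⁻¹: X=-42812.1689, Y=1977422.5228, Z=-6047442.6978
→ geod (Bowring, a=6378137.000): φ=-72.00240000°, λ=91.24028800°, h=3862.6770 m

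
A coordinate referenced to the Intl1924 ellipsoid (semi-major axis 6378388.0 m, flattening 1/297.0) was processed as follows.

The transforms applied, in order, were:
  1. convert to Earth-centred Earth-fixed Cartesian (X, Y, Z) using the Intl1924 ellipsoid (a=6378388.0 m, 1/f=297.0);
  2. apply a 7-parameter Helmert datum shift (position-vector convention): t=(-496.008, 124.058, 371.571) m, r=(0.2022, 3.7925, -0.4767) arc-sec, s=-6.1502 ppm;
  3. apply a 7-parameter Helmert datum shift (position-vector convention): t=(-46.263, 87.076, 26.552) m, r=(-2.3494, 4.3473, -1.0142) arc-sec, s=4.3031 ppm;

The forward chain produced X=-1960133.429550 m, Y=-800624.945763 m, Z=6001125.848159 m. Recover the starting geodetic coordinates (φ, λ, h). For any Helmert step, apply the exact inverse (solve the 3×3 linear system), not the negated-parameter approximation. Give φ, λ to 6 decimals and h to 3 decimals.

φ=70.686901°, λ=-157.771834°, h=3913.745 m

start: X=-1960133.4295, Y=-800624.9458, Z=6001125.8482 m
→ Helmert⁻¹: X=-1960201.2741, Y=-800786.5674, Z=6001023.0380
→ Helmert⁻¹: X=-1959825.7991, Y=-800914.1982, Z=6000653.1231
→ geod (Bowring, a=6378388.000): φ=70.68690100°, λ=-157.77183400°, h=3913.7450 m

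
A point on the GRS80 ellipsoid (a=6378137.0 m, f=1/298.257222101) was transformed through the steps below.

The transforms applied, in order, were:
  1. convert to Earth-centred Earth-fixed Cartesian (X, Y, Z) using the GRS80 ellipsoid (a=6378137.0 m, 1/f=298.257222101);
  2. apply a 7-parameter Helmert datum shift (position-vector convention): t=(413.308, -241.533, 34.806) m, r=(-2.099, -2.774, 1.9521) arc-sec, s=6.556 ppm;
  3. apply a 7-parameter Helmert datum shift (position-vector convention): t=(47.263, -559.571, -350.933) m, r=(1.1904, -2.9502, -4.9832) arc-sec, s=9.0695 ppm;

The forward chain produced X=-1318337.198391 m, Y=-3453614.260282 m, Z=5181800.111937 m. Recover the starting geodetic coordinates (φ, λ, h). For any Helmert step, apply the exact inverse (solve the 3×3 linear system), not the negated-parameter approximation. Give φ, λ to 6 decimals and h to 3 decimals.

start: X=-1318337.1984, Y=-3453614.2603, Z=5181800.1119 m
→ Helmert⁻¹: X=-1318214.9619, Y=-3453025.3119, Z=5182142.8284
→ Helmert⁻¹: X=-1318582.6104, Y=-3452801.3973, Z=5182056.6455
→ geod (Bowring, a=6378137.000): φ=54.68400500°, λ=-110.90124500°, h=1138.5610 m

φ=54.684005°, λ=-110.901245°, h=1138.561 m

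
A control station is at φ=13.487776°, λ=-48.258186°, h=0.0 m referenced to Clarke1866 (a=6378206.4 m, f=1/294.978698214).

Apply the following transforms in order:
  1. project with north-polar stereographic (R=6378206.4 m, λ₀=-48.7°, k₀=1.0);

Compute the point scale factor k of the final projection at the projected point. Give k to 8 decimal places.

1.62174710

start: φ=13.487776°, λ=-48.258186°, h=0.000 m
→ into stereo (λ₀=-48.7°): φ=13.48777600°, λ−λ₀=0.44181400°
scale k = 1.62174710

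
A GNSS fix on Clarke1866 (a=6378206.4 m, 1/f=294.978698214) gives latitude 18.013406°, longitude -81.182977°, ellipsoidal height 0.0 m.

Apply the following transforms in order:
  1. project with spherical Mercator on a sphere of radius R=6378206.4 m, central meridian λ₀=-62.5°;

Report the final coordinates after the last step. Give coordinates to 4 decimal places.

E=-2079802.1161 m, N=2039139.9406 m

start: φ=18.013406°, λ=-81.182977°, h=0.000 m
→ merc (R=6378206.4, λ₀=-62.5°): E=-2079802.1161, N=2039139.9406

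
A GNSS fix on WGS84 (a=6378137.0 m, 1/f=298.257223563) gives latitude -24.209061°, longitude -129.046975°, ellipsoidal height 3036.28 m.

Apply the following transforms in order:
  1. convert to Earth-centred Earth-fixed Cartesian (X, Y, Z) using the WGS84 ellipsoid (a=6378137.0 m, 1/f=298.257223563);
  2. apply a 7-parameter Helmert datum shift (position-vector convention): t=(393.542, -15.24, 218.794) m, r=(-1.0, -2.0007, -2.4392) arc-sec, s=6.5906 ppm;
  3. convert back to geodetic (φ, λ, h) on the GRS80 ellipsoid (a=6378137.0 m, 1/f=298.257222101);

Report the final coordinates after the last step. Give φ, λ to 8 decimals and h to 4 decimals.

φ=-24.20826779°, λ=-129.04427990°, h=2773.3189 m

start: φ=-24.209061°, λ=-129.046975°, h=3036.280 m
→ ECEF (a=6378137.000, f=1/298.257223563): X=-3668405.1968, Y=-4522516.6989, Z=-2600664.9102
→ Helmert 7p (PV): X=-3668064.0878, Y=-4522530.9722, Z=-2600476.9128
→ geod (Bowring, a=6378137.000): φ=-24.20826779°, λ=-129.04427990°, h=2773.3189 m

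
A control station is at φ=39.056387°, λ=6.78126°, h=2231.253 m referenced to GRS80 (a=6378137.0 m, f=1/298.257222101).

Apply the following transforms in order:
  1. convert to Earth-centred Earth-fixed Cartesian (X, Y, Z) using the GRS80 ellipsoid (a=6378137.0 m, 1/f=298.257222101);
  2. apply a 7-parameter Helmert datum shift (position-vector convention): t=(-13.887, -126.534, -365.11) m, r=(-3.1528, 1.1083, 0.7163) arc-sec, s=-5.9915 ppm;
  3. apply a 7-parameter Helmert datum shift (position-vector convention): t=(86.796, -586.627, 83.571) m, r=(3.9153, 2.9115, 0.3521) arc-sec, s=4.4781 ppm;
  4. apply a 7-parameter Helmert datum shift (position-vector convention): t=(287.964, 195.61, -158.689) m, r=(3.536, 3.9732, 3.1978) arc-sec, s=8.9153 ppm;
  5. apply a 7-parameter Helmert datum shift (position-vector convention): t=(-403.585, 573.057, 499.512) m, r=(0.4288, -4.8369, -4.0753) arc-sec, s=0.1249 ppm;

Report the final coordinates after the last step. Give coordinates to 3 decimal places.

start: φ=39.056387°, λ=6.781260°, h=2231.253 m
→ ECEF (a=6378137.000, f=1/298.257222101): X=4926411.0345, Y=585804.7989, Z=3998585.7873
→ Helmert 7p (PV): X=4926387.0816, Y=585752.9818, Z=3998161.2953
→ Helmert 7p (PV): X=4926551.3743, Y=585101.4943, Z=3998204.3513
→ Helmert 7p (PV): X=4926951.2054, Y=585310.1577, Z=3997996.4388
→ Helmert 7p (PV): X=4926466.0473, Y=585777.6316, Z=3998613.2038

X=4926466.047 m, Y=585777.632 m, Z=3998613.204 m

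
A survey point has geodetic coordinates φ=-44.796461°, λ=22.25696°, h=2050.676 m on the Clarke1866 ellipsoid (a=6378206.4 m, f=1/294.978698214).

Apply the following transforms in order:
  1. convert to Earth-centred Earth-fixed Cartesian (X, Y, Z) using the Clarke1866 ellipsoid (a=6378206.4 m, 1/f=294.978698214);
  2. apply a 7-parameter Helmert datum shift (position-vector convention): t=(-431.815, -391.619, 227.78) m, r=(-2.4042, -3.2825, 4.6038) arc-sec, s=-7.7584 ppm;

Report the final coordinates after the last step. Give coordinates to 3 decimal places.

X=4196820.259 m, Y=1717372.879 m, Z=-4472258.446 m

start: φ=-44.796461°, λ=22.256960°, h=2050.676 m
→ ECEF (a=6378206.400, f=1/294.978698214): X=4197251.8012, Y=1717736.2748, Z=-4472567.6992
→ Helmert 7p (PV): X=4196820.2588, Y=1717372.8789, Z=-4472258.4462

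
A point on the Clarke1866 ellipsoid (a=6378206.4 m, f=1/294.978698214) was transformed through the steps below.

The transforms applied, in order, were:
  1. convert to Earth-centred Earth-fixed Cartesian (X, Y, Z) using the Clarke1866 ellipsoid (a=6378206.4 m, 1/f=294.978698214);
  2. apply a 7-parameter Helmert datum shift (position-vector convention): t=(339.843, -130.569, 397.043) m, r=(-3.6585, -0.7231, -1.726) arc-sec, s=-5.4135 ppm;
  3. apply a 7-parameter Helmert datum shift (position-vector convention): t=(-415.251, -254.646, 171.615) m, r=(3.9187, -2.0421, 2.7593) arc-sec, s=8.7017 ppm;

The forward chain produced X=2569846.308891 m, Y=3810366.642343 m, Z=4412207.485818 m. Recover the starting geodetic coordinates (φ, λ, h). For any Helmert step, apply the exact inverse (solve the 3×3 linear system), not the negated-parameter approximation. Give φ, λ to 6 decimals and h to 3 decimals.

φ=44.019216°, λ=56.003924°, h=3108.703 m

start: X=2569846.3089, Y=3810366.6423, Z=4412207.4858 m
→ Helmert⁻¹: X=2570333.8506, Y=3810637.5642, Z=4411899.6357
→ Helmert⁻¹: X=2569991.4982, Y=3810732.0204, Z=4411585.0555
→ geod (Bowring, a=6378206.400): φ=44.01921600°, λ=56.00392400°, h=3108.7030 m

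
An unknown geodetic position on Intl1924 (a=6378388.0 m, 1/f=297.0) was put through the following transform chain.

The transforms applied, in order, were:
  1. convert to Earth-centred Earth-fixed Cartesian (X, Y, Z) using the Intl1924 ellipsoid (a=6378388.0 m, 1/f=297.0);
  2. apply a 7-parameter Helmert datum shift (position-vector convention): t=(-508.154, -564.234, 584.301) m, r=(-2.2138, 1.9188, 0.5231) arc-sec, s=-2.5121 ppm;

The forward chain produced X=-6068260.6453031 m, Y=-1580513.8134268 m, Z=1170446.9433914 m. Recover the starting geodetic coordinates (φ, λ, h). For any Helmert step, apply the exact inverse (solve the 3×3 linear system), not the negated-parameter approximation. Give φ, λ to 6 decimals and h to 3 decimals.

start: X=-6068260.6453, Y=-1580513.8134, Z=1170446.9434 m
→ Helmert⁻¹: X=-6067782.6231, Y=-1579950.7153, Z=1169792.1777
→ geod (Bowring, a=6378388.000): φ=10.63787300°, λ=-165.40520200°, h=632.6690 m

φ=10.637873°, λ=-165.405202°, h=632.669 m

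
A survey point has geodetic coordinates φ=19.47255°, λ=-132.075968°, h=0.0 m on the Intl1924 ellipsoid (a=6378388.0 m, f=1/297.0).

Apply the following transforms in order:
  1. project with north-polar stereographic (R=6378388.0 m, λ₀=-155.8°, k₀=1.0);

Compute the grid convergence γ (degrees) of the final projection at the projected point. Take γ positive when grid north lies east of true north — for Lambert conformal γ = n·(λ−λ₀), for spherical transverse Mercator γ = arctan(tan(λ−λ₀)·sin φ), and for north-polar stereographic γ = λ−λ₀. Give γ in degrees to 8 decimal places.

start: φ=19.472550°, λ=-132.075968°, h=0.000 m
→ into stereo (λ₀=-155.8°): φ=19.47255000°, λ−λ₀=23.72403200°
convergence γ = 23.72403200°

23.72403200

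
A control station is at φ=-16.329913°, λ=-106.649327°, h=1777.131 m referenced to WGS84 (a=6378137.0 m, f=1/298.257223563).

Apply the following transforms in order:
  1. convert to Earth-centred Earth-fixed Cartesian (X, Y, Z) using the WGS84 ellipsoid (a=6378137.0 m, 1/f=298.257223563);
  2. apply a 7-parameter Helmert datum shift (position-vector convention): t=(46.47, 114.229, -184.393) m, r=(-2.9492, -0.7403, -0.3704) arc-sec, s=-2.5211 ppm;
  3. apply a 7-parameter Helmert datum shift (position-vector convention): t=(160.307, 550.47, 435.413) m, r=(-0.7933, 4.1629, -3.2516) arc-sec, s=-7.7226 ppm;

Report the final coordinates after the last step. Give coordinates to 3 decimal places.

X=-1754561.127 m, Y=-5866689.021 m, Z=-1781887.693 m

start: φ=-16.329913°, λ=-106.649327°, h=1777.131 m
→ ECEF (a=6378137.000, f=1/298.257223563): X=-1754653.2730, Y=-5867412.2953, Z=-1782292.5432
→ Helmert 7p (PV): X=-1754606.5189, Y=-5867305.6064, Z=-1782394.8477
→ Helmert 7p (PV): X=-1754561.1270, Y=-5866689.0209, Z=-1781887.6926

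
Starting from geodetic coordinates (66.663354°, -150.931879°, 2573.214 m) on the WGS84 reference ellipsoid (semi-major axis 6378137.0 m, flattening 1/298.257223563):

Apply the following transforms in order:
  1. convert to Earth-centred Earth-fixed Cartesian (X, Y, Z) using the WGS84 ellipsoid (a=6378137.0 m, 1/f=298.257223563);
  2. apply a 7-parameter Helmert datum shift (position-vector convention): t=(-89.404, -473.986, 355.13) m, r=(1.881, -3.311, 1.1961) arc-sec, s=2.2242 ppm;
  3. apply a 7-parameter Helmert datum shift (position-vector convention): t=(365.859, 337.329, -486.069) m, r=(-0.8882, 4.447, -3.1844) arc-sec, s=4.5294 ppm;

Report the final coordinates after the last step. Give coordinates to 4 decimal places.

start: φ=66.663354°, λ=-150.931879°, h=2573.214 m
→ ECEF (a=6378137.000, f=1/298.257223563): X=-2215496.4390, Y=-1231515.4294, Z=5836005.5617
→ Helmert 7p (PV): X=-2215677.3101, Y=-1232058.2226, Z=5836326.8778
→ Helmert 7p (PV): X=-2215214.6781, Y=-1231667.1354, Z=5835920.3188

X=-2215214.6781 m, Y=-1231667.1354 m, Z=5835920.3188 m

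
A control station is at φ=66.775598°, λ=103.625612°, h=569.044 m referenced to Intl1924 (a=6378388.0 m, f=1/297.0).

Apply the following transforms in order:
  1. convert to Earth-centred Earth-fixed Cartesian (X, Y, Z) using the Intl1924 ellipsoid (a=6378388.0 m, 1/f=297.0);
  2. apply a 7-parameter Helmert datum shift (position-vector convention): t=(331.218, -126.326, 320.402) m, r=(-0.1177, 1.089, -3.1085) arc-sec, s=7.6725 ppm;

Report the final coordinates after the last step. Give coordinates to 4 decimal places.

X=-593872.3672 m, Y=2451513.7524 m, Z=5839613.5620 m

start: φ=66.775598°, λ=103.625612°, h=569.044 m
→ ECEF (a=6378388.000, f=1/297.0): X=-594266.8020, Y=2451608.9805, Z=5839246.6198
→ Helmert 7p (PV): X=-593872.3672, Y=2451513.7524, Z=5839613.5620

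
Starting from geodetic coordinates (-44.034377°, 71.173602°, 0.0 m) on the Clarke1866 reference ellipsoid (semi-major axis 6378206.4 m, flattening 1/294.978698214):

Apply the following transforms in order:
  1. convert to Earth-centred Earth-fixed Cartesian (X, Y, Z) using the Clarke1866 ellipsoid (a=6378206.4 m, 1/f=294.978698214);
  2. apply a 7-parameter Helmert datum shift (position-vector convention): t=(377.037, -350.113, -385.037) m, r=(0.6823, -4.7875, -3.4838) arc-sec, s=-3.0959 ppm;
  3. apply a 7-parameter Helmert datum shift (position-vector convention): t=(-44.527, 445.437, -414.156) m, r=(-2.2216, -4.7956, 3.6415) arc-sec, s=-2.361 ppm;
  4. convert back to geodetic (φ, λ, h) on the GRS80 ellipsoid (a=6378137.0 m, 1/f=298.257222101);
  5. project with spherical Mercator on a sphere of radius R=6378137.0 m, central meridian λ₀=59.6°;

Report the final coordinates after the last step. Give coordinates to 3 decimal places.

E=1287693.954 m, N=-5470971.403 m

start: φ=-44.034377°, λ=71.173602°, h=0.000 m
→ ECEF (a=6378206.400, f=1/294.978698214): X=1482154.8361, Y=4347234.8389, Z=-4410636.0455
→ Helmert 7p (PV): X=1482703.0813, Y=4346860.8237, Z=-4410958.6461
→ Helmert 7p (PV): X=1482680.8656, Y=4347274.6654, Z=-4411374.7338
→ geod (Bowring, a=6378137.000): φ=-44.03571872°, λ=71.16755160°, h=617.2654 m
→ merc (R=6378137.0, λ₀=59.6°): E=1287693.9538, N=-5470971.4029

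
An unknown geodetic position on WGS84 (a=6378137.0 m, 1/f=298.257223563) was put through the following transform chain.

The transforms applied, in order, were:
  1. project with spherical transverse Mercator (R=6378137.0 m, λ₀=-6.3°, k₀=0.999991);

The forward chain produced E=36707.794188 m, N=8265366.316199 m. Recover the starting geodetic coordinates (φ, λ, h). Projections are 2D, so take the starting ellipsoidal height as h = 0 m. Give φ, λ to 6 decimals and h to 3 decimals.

start: E=36707.7942, N=8265366.3162 m
→ tm⁻¹: φ=74.24635300°, λ=-5.08536400°

φ=74.246353°, λ=-5.085364°, h=0.000 m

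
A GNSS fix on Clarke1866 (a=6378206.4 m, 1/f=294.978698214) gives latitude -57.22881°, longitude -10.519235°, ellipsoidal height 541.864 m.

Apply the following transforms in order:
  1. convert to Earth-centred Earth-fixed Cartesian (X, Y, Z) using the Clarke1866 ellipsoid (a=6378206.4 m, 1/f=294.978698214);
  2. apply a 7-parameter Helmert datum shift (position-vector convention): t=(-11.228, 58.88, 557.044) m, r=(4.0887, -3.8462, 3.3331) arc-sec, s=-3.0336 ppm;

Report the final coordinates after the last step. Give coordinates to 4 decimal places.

X=3402935.6983 m, Y=-631640.5617 m, Z=-5339366.3088 m

start: φ=-57.228810°, λ=-10.519235°, h=541.864 m
→ ECEF (a=6378206.400, f=1/294.978698214): X=3402847.4648, Y=-631862.1981, Z=-5339990.4795
→ Helmert 7p (PV): X=3402935.6983, Y=-631640.5617, Z=-5339366.3088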